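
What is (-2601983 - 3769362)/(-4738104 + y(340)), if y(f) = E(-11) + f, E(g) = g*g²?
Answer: 1274269/947819 ≈ 1.3444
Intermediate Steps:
E(g) = g³
y(f) = -1331 + f (y(f) = (-11)³ + f = -1331 + f)
(-2601983 - 3769362)/(-4738104 + y(340)) = (-2601983 - 3769362)/(-4738104 + (-1331 + 340)) = -6371345/(-4738104 - 991) = -6371345/(-4739095) = -6371345*(-1/4739095) = 1274269/947819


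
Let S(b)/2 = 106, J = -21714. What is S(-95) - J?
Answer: 21926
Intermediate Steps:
S(b) = 212 (S(b) = 2*106 = 212)
S(-95) - J = 212 - 1*(-21714) = 212 + 21714 = 21926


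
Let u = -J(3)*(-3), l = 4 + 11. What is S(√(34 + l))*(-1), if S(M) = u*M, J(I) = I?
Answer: -63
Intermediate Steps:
l = 15
u = 9 (u = -1*3*(-3) = -3*(-3) = 9)
S(M) = 9*M
S(√(34 + l))*(-1) = (9*√(34 + 15))*(-1) = (9*√49)*(-1) = (9*7)*(-1) = 63*(-1) = -63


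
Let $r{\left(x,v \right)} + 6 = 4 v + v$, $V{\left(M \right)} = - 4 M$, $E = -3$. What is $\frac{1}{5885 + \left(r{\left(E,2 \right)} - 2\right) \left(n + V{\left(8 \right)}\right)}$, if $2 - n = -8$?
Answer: $\frac{1}{5841} \approx 0.0001712$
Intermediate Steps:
$n = 10$ ($n = 2 - -8 = 2 + 8 = 10$)
$r{\left(x,v \right)} = -6 + 5 v$ ($r{\left(x,v \right)} = -6 + \left(4 v + v\right) = -6 + 5 v$)
$\frac{1}{5885 + \left(r{\left(E,2 \right)} - 2\right) \left(n + V{\left(8 \right)}\right)} = \frac{1}{5885 + \left(\left(-6 + 5 \cdot 2\right) - 2\right) \left(10 - 32\right)} = \frac{1}{5885 + \left(\left(-6 + 10\right) - 2\right) \left(10 - 32\right)} = \frac{1}{5885 + \left(4 - 2\right) \left(-22\right)} = \frac{1}{5885 + 2 \left(-22\right)} = \frac{1}{5885 - 44} = \frac{1}{5841}$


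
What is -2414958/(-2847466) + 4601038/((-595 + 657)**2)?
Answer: 3277645592065/2736414826 ≈ 1197.8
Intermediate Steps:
-2414958/(-2847466) + 4601038/((-595 + 657)**2) = -2414958*(-1/2847466) + 4601038/(62**2) = 1207479/1423733 + 4601038/3844 = 1207479/1423733 + 4601038*(1/3844) = 1207479/1423733 + 2300519/1922 = 3277645592065/2736414826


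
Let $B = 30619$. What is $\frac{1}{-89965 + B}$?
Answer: $- \frac{1}{59346} \approx -1.685 \cdot 10^{-5}$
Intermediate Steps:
$\frac{1}{-89965 + B} = \frac{1}{-89965 + 30619} = \frac{1}{-59346} = - \frac{1}{59346}$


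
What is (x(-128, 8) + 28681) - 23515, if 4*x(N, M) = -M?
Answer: 5164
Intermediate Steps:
x(N, M) = -M/4 (x(N, M) = (-M)/4 = -M/4)
(x(-128, 8) + 28681) - 23515 = (-1/4*8 + 28681) - 23515 = (-2 + 28681) - 23515 = 28679 - 23515 = 5164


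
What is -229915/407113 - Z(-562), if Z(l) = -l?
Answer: -32718203/58159 ≈ -562.56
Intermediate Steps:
-229915/407113 - Z(-562) = -229915/407113 - (-1)*(-562) = -229915*1/407113 - 1*562 = -32845/58159 - 562 = -32718203/58159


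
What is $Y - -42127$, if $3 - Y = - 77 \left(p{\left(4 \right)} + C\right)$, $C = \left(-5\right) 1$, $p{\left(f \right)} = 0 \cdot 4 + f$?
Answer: $42053$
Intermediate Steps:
$p{\left(f \right)} = f$ ($p{\left(f \right)} = 0 + f = f$)
$C = -5$
$Y = -74$ ($Y = 3 - - 77 \left(4 - 5\right) = 3 - \left(-77\right) \left(-1\right) = 3 - 77 = -74$)
$Y - -42127 = -74 - -42127 = -74 + 42127 = 42053$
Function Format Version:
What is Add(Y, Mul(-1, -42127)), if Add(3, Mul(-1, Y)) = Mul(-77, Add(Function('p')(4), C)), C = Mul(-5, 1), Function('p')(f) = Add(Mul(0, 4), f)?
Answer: 42053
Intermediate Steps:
Function('p')(f) = f (Function('p')(f) = Add(0, f) = f)
C = -5
Y = -74 (Y = Add(3, Mul(-1, Mul(-77, Add(4, -5)))) = Add(3, Mul(-1, Mul(-77, -1))) = Add(3, Mul(-1, 77)) = Add(3, -77) = -74)
Add(Y, Mul(-1, -42127)) = Add(-74, Mul(-1, -42127)) = Add(-74, 42127) = 42053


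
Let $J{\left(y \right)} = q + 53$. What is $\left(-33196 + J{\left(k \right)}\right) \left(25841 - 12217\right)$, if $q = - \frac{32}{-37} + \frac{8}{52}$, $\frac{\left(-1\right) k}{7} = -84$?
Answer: $- \frac{16706475064}{37} \approx -4.5153 \cdot 10^{8}$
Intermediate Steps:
$k = 588$ ($k = \left(-7\right) \left(-84\right) = 588$)
$q = \frac{490}{481}$ ($q = \left(-32\right) \left(- \frac{1}{37}\right) + 8 \cdot \frac{1}{52} = \frac{32}{37} + \frac{2}{13} = \frac{490}{481} \approx 1.0187$)
$J{\left(y \right)} = \frac{25983}{481}$ ($J{\left(y \right)} = \frac{490}{481} + 53 = \frac{25983}{481}$)
$\left(-33196 + J{\left(k \right)}\right) \left(25841 - 12217\right) = \left(-33196 + \frac{25983}{481}\right) \left(25841 - 12217\right) = \left(- \frac{15941293}{481}\right) 13624 = - \frac{16706475064}{37}$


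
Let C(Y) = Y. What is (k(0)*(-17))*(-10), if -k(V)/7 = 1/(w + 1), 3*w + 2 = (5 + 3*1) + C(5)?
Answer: -255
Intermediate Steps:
w = 11/3 (w = -⅔ + ((5 + 3*1) + 5)/3 = -⅔ + ((5 + 3) + 5)/3 = -⅔ + (8 + 5)/3 = -⅔ + (⅓)*13 = -⅔ + 13/3 = 11/3 ≈ 3.6667)
k(V) = -3/2 (k(V) = -7/(11/3 + 1) = -7/14/3 = -7*3/14 = -3/2)
(k(0)*(-17))*(-10) = -3/2*(-17)*(-10) = (51/2)*(-10) = -255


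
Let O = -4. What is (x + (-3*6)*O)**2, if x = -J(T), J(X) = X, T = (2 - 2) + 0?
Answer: 5184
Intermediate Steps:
T = 0 (T = 0 + 0 = 0)
x = 0 (x = -1*0 = 0)
(x + (-3*6)*O)**2 = (0 - 3*6*(-4))**2 = (0 - 18*(-4))**2 = (0 + 72)**2 = 72**2 = 5184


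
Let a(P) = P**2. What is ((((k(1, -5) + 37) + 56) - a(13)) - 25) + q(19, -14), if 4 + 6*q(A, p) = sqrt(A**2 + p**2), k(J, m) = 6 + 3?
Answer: -278/3 + sqrt(557)/6 ≈ -88.733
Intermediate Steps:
k(J, m) = 9
q(A, p) = -2/3 + sqrt(A**2 + p**2)/6
((((k(1, -5) + 37) + 56) - a(13)) - 25) + q(19, -14) = ((((9 + 37) + 56) - 1*13**2) - 25) + (-2/3 + sqrt(19**2 + (-14)**2)/6) = (((46 + 56) - 1*169) - 25) + (-2/3 + sqrt(361 + 196)/6) = ((102 - 169) - 25) + (-2/3 + sqrt(557)/6) = (-67 - 25) + (-2/3 + sqrt(557)/6) = -92 + (-2/3 + sqrt(557)/6) = -278/3 + sqrt(557)/6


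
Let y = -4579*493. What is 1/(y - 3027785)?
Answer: -1/5285232 ≈ -1.8921e-7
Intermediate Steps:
y = -2257447
1/(y - 3027785) = 1/(-2257447 - 3027785) = 1/(-5285232) = -1/5285232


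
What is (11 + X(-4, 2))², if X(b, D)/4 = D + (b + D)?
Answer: 121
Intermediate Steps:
X(b, D) = 4*b + 8*D (X(b, D) = 4*(D + (b + D)) = 4*(D + (D + b)) = 4*(b + 2*D) = 4*b + 8*D)
(11 + X(-4, 2))² = (11 + (4*(-4) + 8*2))² = (11 + (-16 + 16))² = (11 + 0)² = 11² = 121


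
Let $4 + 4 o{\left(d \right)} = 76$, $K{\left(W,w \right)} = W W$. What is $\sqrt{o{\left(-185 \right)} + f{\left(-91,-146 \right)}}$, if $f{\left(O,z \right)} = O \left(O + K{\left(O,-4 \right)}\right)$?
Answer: $6 i \sqrt{20702} \approx 863.29 i$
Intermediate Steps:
$K{\left(W,w \right)} = W^{2}$
$f{\left(O,z \right)} = O \left(O + O^{2}\right)$
$o{\left(d \right)} = 18$ ($o{\left(d \right)} = -1 + \frac{1}{4} \cdot 76 = -1 + 19 = 18$)
$\sqrt{o{\left(-185 \right)} + f{\left(-91,-146 \right)}} = \sqrt{18 + \left(-91\right)^{2} \left(1 - 91\right)} = \sqrt{18 + 8281 \left(-90\right)} = \sqrt{18 - 745290} = \sqrt{-745272} = 6 i \sqrt{20702}$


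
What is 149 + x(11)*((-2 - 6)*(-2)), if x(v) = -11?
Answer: -27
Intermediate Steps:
149 + x(11)*((-2 - 6)*(-2)) = 149 - 11*(-2 - 6)*(-2) = 149 - (-88)*(-2) = 149 - 11*16 = 149 - 176 = -27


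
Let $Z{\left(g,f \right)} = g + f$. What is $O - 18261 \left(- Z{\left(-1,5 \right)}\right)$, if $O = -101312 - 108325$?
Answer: $-136593$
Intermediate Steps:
$Z{\left(g,f \right)} = f + g$
$O = -209637$
$O - 18261 \left(- Z{\left(-1,5 \right)}\right) = -209637 - 18261 \left(- (5 - 1)\right) = -209637 - 18261 \left(\left(-1\right) 4\right) = -209637 - -73044 = -209637 + 73044 = -136593$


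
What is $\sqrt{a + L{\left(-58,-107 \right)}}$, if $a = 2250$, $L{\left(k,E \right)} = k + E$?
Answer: $\sqrt{2085} \approx 45.662$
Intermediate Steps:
$L{\left(k,E \right)} = E + k$
$\sqrt{a + L{\left(-58,-107 \right)}} = \sqrt{2250 - 165} = \sqrt{2085}$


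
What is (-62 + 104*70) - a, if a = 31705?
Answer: -24487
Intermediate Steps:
(-62 + 104*70) - a = (-62 + 104*70) - 1*31705 = (-62 + 7280) - 31705 = 7218 - 31705 = -24487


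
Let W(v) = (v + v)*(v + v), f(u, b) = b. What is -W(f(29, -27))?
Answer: -2916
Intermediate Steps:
W(v) = 4*v² (W(v) = (2*v)*(2*v) = 4*v²)
-W(f(29, -27)) = -4*(-27)² = -4*729 = -1*2916 = -2916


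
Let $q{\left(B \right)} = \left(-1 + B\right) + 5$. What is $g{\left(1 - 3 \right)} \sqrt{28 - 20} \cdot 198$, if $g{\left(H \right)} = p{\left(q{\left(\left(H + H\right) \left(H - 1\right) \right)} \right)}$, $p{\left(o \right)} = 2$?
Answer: $792 \sqrt{2} \approx 1120.1$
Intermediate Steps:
$q{\left(B \right)} = 4 + B$
$g{\left(H \right)} = 2$
$g{\left(1 - 3 \right)} \sqrt{28 - 20} \cdot 198 = 2 \sqrt{28 - 20} \cdot 198 = 2 \sqrt{8} \cdot 198 = 2 \cdot 2 \sqrt{2} \cdot 198 = 4 \sqrt{2} \cdot 198 = 792 \sqrt{2}$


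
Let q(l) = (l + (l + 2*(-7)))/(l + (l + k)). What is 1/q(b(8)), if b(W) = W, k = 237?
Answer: 253/2 ≈ 126.50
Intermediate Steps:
q(l) = (-14 + 2*l)/(237 + 2*l) (q(l) = (l + (l + 2*(-7)))/(l + (l + 237)) = (l + (l - 14))/(l + (237 + l)) = (l + (-14 + l))/(237 + 2*l) = (-14 + 2*l)/(237 + 2*l))
1/q(b(8)) = 1/(2*(-7 + 8)/(237 + 2*8)) = 1/(2*1/(237 + 16)) = 1/(2*1/253) = 1/(2*(1/253)*1) = 1/(2/253) = 253/2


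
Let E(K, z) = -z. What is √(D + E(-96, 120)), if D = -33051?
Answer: I*√33171 ≈ 182.13*I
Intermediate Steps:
√(D + E(-96, 120)) = √(-33051 - 1*120) = √(-33051 - 120) = √(-33171) = I*√33171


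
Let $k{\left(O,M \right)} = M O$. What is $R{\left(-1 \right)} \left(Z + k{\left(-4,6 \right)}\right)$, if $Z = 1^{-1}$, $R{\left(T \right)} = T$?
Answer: $23$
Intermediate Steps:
$Z = 1$
$R{\left(-1 \right)} \left(Z + k{\left(-4,6 \right)}\right) = - (1 + 6 \left(-4\right)) = - (1 - 24) = \left(-1\right) \left(-23\right) = 23$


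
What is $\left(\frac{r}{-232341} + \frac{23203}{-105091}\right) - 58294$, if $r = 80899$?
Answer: $- \frac{1423375461284146}{24416948031} \approx -58295.0$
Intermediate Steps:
$\left(\frac{r}{-232341} + \frac{23203}{-105091}\right) - 58294 = \left(\frac{80899}{-232341} + \frac{23203}{-105091}\right) - 58294 = \left(80899 \left(- \frac{1}{232341}\right) + 23203 \left(- \frac{1}{105091}\right)\right) - 58294 = \left(- \frac{80899}{232341} - \frac{23203}{105091}\right) - 58294 = - \frac{13892765032}{24416948031} - 58294 = - \frac{1423375461284146}{24416948031}$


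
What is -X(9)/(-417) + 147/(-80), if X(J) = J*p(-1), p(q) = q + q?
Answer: -20913/11120 ≈ -1.8807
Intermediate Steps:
p(q) = 2*q
X(J) = -2*J (X(J) = J*(2*(-1)) = J*(-2) = -2*J)
-X(9)/(-417) + 147/(-80) = -(-2)*9/(-417) + 147/(-80) = -1*(-18)*(-1/417) + 147*(-1/80) = 18*(-1/417) - 147/80 = -6/139 - 147/80 = -20913/11120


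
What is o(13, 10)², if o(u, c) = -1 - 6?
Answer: 49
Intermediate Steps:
o(u, c) = -7
o(13, 10)² = (-7)² = 49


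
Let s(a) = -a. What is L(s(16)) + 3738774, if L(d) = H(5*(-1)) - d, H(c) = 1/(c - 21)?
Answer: 97208539/26 ≈ 3.7388e+6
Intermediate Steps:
H(c) = 1/(-21 + c)
L(d) = -1/26 - d (L(d) = 1/(-21 + 5*(-1)) - d = 1/(-21 - 5) - d = 1/(-26) - d = -1/26 - d)
L(s(16)) + 3738774 = (-1/26 - (-1)*16) + 3738774 = (-1/26 - 1*(-16)) + 3738774 = (-1/26 + 16) + 3738774 = 415/26 + 3738774 = 97208539/26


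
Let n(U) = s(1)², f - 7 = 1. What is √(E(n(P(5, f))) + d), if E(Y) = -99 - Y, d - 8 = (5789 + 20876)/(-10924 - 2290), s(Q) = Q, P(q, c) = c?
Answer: I*√16416452542/13214 ≈ 9.6963*I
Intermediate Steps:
f = 8 (f = 7 + 1 = 8)
n(U) = 1 (n(U) = 1² = 1)
d = 79047/13214 (d = 8 + (5789 + 20876)/(-10924 - 2290) = 8 + 26665/(-13214) = 8 + 26665*(-1/13214) = 8 - 26665/13214 = 79047/13214 ≈ 5.9821)
√(E(n(P(5, f))) + d) = √((-99 - 1*1) + 79047/13214) = √((-99 - 1) + 79047/13214) = √(-100 + 79047/13214) = √(-1242353/13214) = I*√16416452542/13214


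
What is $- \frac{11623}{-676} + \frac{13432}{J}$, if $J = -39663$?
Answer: $\frac{34763309}{2062476} \approx 16.855$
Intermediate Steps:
$- \frac{11623}{-676} + \frac{13432}{J} = - \frac{11623}{-676} + \frac{13432}{-39663} = \left(-11623\right) \left(- \frac{1}{676}\right) + 13432 \left(- \frac{1}{39663}\right) = \frac{11623}{676} - \frac{13432}{39663} = \frac{34763309}{2062476}$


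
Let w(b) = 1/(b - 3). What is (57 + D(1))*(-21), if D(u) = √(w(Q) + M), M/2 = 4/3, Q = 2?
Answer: -1197 - 7*√15 ≈ -1224.1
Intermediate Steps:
M = 8/3 (M = 2*(4/3) = 8/3 ≈ 2.6667)
w(b) = 1/(-3 + b)
D(u) = √15/3 (D(u) = √(1/(-3 + 2) + 8/3) = √(1/(-1) + 8/3) = √(-1 + 8/3) = √(5/3) = √15/3)
(57 + D(1))*(-21) = (57 + √15/3)*(-21) = -1197 - 7*√15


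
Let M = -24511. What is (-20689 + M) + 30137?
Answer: -15063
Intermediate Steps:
(-20689 + M) + 30137 = (-20689 - 24511) + 30137 = -45200 + 30137 = -15063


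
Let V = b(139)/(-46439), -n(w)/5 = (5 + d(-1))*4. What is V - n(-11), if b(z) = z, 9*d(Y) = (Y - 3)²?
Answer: 56654329/417951 ≈ 135.55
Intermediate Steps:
d(Y) = (-3 + Y)²/9 (d(Y) = (Y - 3)²/9 = (-3 + Y)²/9)
n(w) = -1220/9 (n(w) = -5*(5 + (-3 - 1)²/9)*4 = -5*(5 + (⅑)*(-4)²)*4 = -5*(5 + (⅑)*16)*4 = -5*(5 + 16/9)*4 = -305*4/9 = -5*244/9 = -1220/9)
V = -139/46439 (V = 139/(-46439) = 139*(-1/46439) = -139/46439 ≈ -0.0029932)
V - n(-11) = -139/46439 - 1*(-1220/9) = -139/46439 + 1220/9 = 56654329/417951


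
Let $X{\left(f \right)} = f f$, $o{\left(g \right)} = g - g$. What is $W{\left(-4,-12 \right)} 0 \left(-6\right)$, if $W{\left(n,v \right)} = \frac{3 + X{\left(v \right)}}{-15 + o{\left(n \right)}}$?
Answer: $0$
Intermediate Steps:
$o{\left(g \right)} = 0$
$X{\left(f \right)} = f^{2}$
$W{\left(n,v \right)} = - \frac{1}{5} - \frac{v^{2}}{15}$ ($W{\left(n,v \right)} = \frac{3 + v^{2}}{-15 + 0} = \frac{3 + v^{2}}{-15} = \left(3 + v^{2}\right) \left(- \frac{1}{15}\right) = - \frac{1}{5} - \frac{v^{2}}{15}$)
$W{\left(-4,-12 \right)} 0 \left(-6\right) = \left(- \frac{1}{5} - \frac{\left(-12\right)^{2}}{15}\right) 0 \left(-6\right) = \left(- \frac{1}{5} - \frac{48}{5}\right) 0 \left(-6\right) = \left(- \frac{49}{5}\right) 0 \left(-6\right) = 0 \left(-6\right) = 0$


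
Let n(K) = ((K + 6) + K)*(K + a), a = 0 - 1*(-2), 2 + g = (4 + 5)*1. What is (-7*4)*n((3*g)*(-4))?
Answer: -371952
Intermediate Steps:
g = 7 (g = -2 + (4 + 5)*1 = -2 + 9*1 = -2 + 9 = 7)
a = 2 (a = 0 + 2 = 2)
n(K) = (2 + K)*(6 + 2*K) (n(K) = ((K + 6) + K)*(K + 2) = ((6 + K) + K)*(2 + K) = (6 + 2*K)*(2 + K) = (2 + K)*(6 + 2*K))
(-7*4)*n((3*g)*(-4)) = (-7*4)*(12 + 2*((3*7)*(-4))**2 + 10*((3*7)*(-4))) = -28*(12 + 2*(21*(-4))**2 + 10*(21*(-4))) = -28*(12 + 2*(-84)**2 + 10*(-84)) = -28*(12 + 2*7056 - 840) = -28*(12 + 14112 - 840) = -28*13284 = -371952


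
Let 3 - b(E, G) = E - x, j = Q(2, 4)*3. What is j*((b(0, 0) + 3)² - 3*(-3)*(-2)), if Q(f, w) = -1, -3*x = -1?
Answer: -199/3 ≈ -66.333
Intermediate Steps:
x = ⅓ (x = -⅓*(-1) = ⅓ ≈ 0.33333)
j = -3 (j = -1*3 = -3)
b(E, G) = 10/3 - E (b(E, G) = 3 - (E - 1*⅓) = 3 - (E - ⅓) = 3 - (-⅓ + E) = 3 + (⅓ - E) = 10/3 - E)
j*((b(0, 0) + 3)² - 3*(-3)*(-2)) = -3*(((10/3 - 1*0) + 3)² - 3*(-3)*(-2)) = -3*(((10/3 + 0) + 3)² + 9*(-2)) = -3*((10/3 + 3)² - 18) = -3*((19/3)² - 18) = -3*(361/9 - 18) = -3*199/9 = -199/3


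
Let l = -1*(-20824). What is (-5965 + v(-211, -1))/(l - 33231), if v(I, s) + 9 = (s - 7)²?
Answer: 5910/12407 ≈ 0.47634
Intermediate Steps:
l = 20824
v(I, s) = -9 + (-7 + s)² (v(I, s) = -9 + (s - 7)² = -9 + (-7 + s)²)
(-5965 + v(-211, -1))/(l - 33231) = (-5965 + (-9 + (-7 - 1)²))/(20824 - 33231) = (-5965 + (-9 + (-8)²))/(-12407) = (-5965 + (-9 + 64))*(-1/12407) = (-5965 + 55)*(-1/12407) = -5910*(-1/12407) = 5910/12407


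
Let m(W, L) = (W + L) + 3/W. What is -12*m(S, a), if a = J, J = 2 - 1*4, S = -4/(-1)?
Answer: -33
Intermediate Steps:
S = 4 (S = -4*(-1) = 4)
J = -2 (J = 2 - 4 = -2)
a = -2
m(W, L) = L + W + 3/W (m(W, L) = (L + W) + 3/W = L + W + 3/W)
-12*m(S, a) = -12*(-2 + 4 + 3/4) = -12*11/4 = -33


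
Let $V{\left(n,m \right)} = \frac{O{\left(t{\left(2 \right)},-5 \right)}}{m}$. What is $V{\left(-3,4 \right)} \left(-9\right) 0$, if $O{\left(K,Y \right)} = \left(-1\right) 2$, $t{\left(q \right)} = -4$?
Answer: $0$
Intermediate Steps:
$O{\left(K,Y \right)} = -2$
$V{\left(n,m \right)} = - \frac{2}{m}$
$V{\left(-3,4 \right)} \left(-9\right) 0 = - \frac{2}{4} \left(-9\right) 0 = \left(-2\right) \frac{1}{4} \left(-9\right) 0 = \left(- \frac{1}{2}\right) \left(-9\right) 0 = \frac{9}{2} \cdot 0 = 0$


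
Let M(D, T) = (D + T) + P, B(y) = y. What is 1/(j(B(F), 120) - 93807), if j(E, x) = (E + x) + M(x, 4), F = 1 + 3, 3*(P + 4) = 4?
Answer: -3/280685 ≈ -1.0688e-5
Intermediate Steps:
P = -8/3 (P = -4 + (⅓)*4 = -4 + 4/3 = -8/3 ≈ -2.6667)
F = 4
M(D, T) = -8/3 + D + T (M(D, T) = (D + T) - 8/3 = -8/3 + D + T)
j(E, x) = 4/3 + E + 2*x (j(E, x) = (E + x) + (-8/3 + x + 4) = (E + x) + (4/3 + x) = 4/3 + E + 2*x)
1/(j(B(F), 120) - 93807) = 1/((4/3 + 4 + 2*120) - 93807) = 1/((4/3 + 4 + 240) - 93807) = 1/(736/3 - 93807) = 1/(-280685/3) = -3/280685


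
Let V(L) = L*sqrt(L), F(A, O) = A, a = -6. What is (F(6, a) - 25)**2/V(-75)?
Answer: 361*I*sqrt(3)/1125 ≈ 0.5558*I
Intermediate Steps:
V(L) = L**(3/2)
(F(6, a) - 25)**2/V(-75) = (6 - 25)**2/((-75)**(3/2)) = (-19)**2/((-375*I*sqrt(3))) = 361*(I*sqrt(3)/1125) = 361*I*sqrt(3)/1125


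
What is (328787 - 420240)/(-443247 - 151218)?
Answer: 91453/594465 ≈ 0.15384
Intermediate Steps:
(328787 - 420240)/(-443247 - 151218) = -91453/(-594465) = -91453*(-1/594465) = 91453/594465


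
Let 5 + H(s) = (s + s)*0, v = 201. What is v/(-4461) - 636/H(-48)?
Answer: 945397/7435 ≈ 127.15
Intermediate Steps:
H(s) = -5 (H(s) = -5 + (s + s)*0 = -5 + (2*s)*0 = -5 + 0 = -5)
v/(-4461) - 636/H(-48) = 201/(-4461) - 636/(-5) = 201*(-1/4461) - 636*(-⅕) = -67/1487 + 636/5 = 945397/7435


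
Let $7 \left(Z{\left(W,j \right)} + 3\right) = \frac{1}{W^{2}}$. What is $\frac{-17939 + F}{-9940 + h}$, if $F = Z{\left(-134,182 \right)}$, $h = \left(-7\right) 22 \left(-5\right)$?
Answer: $\frac{2255165863}{1152595640} \approx 1.9566$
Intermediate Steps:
$Z{\left(W,j \right)} = -3 + \frac{1}{7 W^{2}}$
$h = 770$ ($h = \left(-154\right) \left(-5\right) = 770$)
$F = - \frac{377075}{125692}$ ($F = -3 + \frac{1}{7 \cdot 17956} = -3 + \frac{1}{7} \cdot \frac{1}{17956} = -3 + \frac{1}{125692} = - \frac{377075}{125692} \approx -3.0$)
$\frac{-17939 + F}{-9940 + h} = \frac{-17939 - \frac{377075}{125692}}{-9940 + 770} = - \frac{2255165863}{125692 \left(-9170\right)} = \left(- \frac{2255165863}{125692}\right) \left(- \frac{1}{9170}\right) = \frac{2255165863}{1152595640}$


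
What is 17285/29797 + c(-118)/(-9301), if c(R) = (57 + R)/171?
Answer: 27493108852/47391264387 ≈ 0.58013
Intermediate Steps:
c(R) = 1/3 + R/171 (c(R) = (57 + R)*(1/171) = 1/3 + R/171)
17285/29797 + c(-118)/(-9301) = 17285/29797 + (1/3 + (1/171)*(-118))/(-9301) = 17285*(1/29797) + (1/3 - 118/171)*(-1/9301) = 17285/29797 - 61/171*(-1/9301) = 17285/29797 + 61/1590471 = 27493108852/47391264387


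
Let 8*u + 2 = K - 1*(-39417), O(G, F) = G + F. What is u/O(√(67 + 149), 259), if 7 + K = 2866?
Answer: 5474483/267460 - 63411*√6/133730 ≈ 19.307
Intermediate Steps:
K = 2859 (K = -7 + 2866 = 2859)
O(G, F) = F + G
u = 21137/4 (u = -¼ + (2859 - 1*(-39417))/8 = -¼ + (2859 + 39417)/8 = -¼ + (⅛)*42276 = -¼ + 10569/2 = 21137/4 ≈ 5284.3)
u/O(√(67 + 149), 259) = 21137/(4*(259 + √(67 + 149))) = 21137/(4*(259 + √216)) = 21137/(4*(259 + 6*√6))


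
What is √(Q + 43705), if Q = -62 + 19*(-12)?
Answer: √43415 ≈ 208.36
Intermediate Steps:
Q = -290 (Q = -62 - 228 = -290)
√(Q + 43705) = √(-290 + 43705) = √43415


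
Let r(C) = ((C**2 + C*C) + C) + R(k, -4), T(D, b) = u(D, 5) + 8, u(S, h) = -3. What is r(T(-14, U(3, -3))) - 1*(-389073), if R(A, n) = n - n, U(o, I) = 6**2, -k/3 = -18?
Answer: 389128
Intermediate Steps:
k = 54 (k = -3*(-18) = 54)
U(o, I) = 36
R(A, n) = 0
T(D, b) = 5 (T(D, b) = -3 + 8 = 5)
r(C) = C + 2*C**2 (r(C) = ((C**2 + C*C) + C) + 0 = ((C**2 + C**2) + C) + 0 = (2*C**2 + C) + 0 = (C + 2*C**2) + 0 = C + 2*C**2)
r(T(-14, U(3, -3))) - 1*(-389073) = 5*(1 + 2*5) - 1*(-389073) = 5*(1 + 10) + 389073 = 5*11 + 389073 = 55 + 389073 = 389128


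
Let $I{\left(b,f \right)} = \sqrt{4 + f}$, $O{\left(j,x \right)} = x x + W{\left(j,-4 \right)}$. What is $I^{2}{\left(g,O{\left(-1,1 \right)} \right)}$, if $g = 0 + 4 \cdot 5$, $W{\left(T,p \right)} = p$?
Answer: $1$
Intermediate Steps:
$O{\left(j,x \right)} = -4 + x^{2}$ ($O{\left(j,x \right)} = x x - 4 = x^{2} - 4 = -4 + x^{2}$)
$g = 20$ ($g = 0 + 20 = 20$)
$I^{2}{\left(g,O{\left(-1,1 \right)} \right)} = \left(\sqrt{4 - \left(4 - 1^{2}\right)}\right)^{2} = \left(\sqrt{4 + \left(-4 + 1\right)}\right)^{2} = \left(\sqrt{4 - 3}\right)^{2} = \left(\sqrt{1}\right)^{2} = 1^{2} = 1$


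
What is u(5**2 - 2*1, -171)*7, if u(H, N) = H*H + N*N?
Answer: 208390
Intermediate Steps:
u(H, N) = H**2 + N**2
u(5**2 - 2*1, -171)*7 = ((5**2 - 2*1)**2 + (-171)**2)*7 = ((25 - 2)**2 + 29241)*7 = (23**2 + 29241)*7 = (529 + 29241)*7 = 29770*7 = 208390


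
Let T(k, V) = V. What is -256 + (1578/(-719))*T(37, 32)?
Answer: -234560/719 ≈ -326.23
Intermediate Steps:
-256 + (1578/(-719))*T(37, 32) = -256 + (1578/(-719))*32 = -256 + (1578*(-1/719))*32 = -256 - 1578/719*32 = -256 - 50496/719 = -234560/719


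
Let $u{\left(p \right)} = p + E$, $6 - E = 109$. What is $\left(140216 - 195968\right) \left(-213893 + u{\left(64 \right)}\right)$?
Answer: $11927136864$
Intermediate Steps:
$E = -103$ ($E = 6 - 109 = -103$)
$u{\left(p \right)} = -103 + p$ ($u{\left(p \right)} = p - 103 = -103 + p$)
$\left(140216 - 195968\right) \left(-213893 + u{\left(64 \right)}\right) = \left(140216 - 195968\right) \left(-213893 + \left(-103 + 64\right)\right) = - 55752 \left(-213893 - 39\right) = \left(-55752\right) \left(-213932\right) = 11927136864$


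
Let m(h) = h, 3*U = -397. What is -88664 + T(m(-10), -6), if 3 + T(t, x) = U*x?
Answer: -87873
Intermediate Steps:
U = -397/3 (U = (⅓)*(-397) = -397/3 ≈ -132.33)
T(t, x) = -3 - 397*x/3
-88664 + T(m(-10), -6) = -88664 + (-3 - 397/3*(-6)) = -88664 + (-3 + 794) = -88664 + 791 = -87873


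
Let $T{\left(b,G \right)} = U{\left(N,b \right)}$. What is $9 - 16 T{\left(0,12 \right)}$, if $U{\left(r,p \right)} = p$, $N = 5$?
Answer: $9$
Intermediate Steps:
$T{\left(b,G \right)} = b$
$9 - 16 T{\left(0,12 \right)} = 9 - 0 = 9 + 0 = 9$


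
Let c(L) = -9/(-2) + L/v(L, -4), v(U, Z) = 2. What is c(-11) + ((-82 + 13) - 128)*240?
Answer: -47281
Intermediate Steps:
c(L) = 9/2 + L/2 (c(L) = -9/(-2) + L/2 = -9*(-½) + L*(½) = 9/2 + L/2)
c(-11) + ((-82 + 13) - 128)*240 = (9/2 + (½)*(-11)) + ((-82 + 13) - 128)*240 = (9/2 - 11/2) + (-69 - 128)*240 = -1 - 197*240 = -1 - 47280 = -47281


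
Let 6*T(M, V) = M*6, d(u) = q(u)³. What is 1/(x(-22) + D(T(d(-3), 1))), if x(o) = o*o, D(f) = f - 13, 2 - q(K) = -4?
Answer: 1/687 ≈ 0.0014556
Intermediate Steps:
q(K) = 6 (q(K) = 2 - 1*(-4) = 2 + 4 = 6)
d(u) = 216 (d(u) = 6³ = 216)
T(M, V) = M (T(M, V) = (M*6)/6 = (6*M)/6 = M)
D(f) = -13 + f
x(o) = o²
1/(x(-22) + D(T(d(-3), 1))) = 1/((-22)² + (-13 + 216)) = 1/(484 + 203) = 1/687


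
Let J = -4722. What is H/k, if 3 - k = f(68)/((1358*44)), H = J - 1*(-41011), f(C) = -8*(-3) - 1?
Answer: 2168340328/179233 ≈ 12098.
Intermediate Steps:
f(C) = 23 (f(C) = 24 - 1 = 23)
H = 36289 (H = -4722 - 1*(-41011) = -4722 + 41011 = 36289)
k = 179233/59752 (k = 3 - 23/(1358*44) = 3 - 23/59752 = 179233/59752 ≈ 2.9996)
H/k = 36289/(179233/59752) = 36289*(59752/179233) = 2168340328/179233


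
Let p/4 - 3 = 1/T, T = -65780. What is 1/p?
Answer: 16445/197339 ≈ 0.083334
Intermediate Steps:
p = 197339/16445 (p = 12 + 4/(-65780) = 12 + 4*(-1/65780) = 12 - 1/16445 = 197339/16445 ≈ 12.000)
1/p = 1/(197339/16445) = 16445/197339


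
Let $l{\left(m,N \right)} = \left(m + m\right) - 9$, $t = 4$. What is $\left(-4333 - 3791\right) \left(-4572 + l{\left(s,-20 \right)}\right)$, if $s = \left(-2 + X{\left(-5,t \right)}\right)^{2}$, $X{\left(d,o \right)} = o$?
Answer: $37151052$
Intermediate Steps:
$s = 4$ ($s = \left(-2 + 4\right)^{2} = 2^{2} = 4$)
$l{\left(m,N \right)} = -9 + 2 m$ ($l{\left(m,N \right)} = 2 m - 9 = -9 + 2 m$)
$\left(-4333 - 3791\right) \left(-4572 + l{\left(s,-20 \right)}\right) = \left(-4333 - 3791\right) \left(-4572 + \left(-9 + 2 \cdot 4\right)\right) = - 8124 \left(-4572 + \left(-9 + 8\right)\right) = - 8124 \left(-4572 - 1\right) = \left(-8124\right) \left(-4573\right) = 37151052$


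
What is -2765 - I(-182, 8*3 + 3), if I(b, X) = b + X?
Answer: -2610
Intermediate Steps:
I(b, X) = X + b
-2765 - I(-182, 8*3 + 3) = -2765 - ((8*3 + 3) - 182) = -2765 - ((24 + 3) - 182) = -2765 - (27 - 182) = -2765 - 1*(-155) = -2765 + 155 = -2610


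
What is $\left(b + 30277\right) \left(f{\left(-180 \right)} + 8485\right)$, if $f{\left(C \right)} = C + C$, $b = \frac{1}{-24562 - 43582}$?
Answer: $\frac{16763466581875}{68144} \approx 2.46 \cdot 10^{8}$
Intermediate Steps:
$b = - \frac{1}{68144}$ ($b = \frac{1}{-68144} = - \frac{1}{68144} \approx -1.4675 \cdot 10^{-5}$)
$f{\left(C \right)} = 2 C$
$\left(b + 30277\right) \left(f{\left(-180 \right)} + 8485\right) = \left(- \frac{1}{68144} + 30277\right) \left(2 \left(-180\right) + 8485\right) = \frac{2063195887 \left(-360 + 8485\right)}{68144} = \frac{2063195887}{68144} \cdot 8125 = \frac{16763466581875}{68144}$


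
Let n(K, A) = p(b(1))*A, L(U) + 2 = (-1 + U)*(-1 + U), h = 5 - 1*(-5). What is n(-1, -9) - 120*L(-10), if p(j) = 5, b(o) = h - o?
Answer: -14325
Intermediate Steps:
h = 10 (h = 5 + 5 = 10)
b(o) = 10 - o
L(U) = -2 + (-1 + U)² (L(U) = -2 + (-1 + U)*(-1 + U) = -2 + (-1 + U)²)
n(K, A) = 5*A
n(-1, -9) - 120*L(-10) = 5*(-9) - 120*(-2 + (-1 - 10)²) = -45 - 120*(-2 + (-11)²) = -45 - 120*(-2 + 121) = -45 - 120*119 = -45 - 14280 = -14325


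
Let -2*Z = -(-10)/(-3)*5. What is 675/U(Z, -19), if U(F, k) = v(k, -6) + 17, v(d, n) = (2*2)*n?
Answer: -675/7 ≈ -96.429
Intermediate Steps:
v(d, n) = 4*n
Z = 25/3 (Z = -(-(-10)/(-3))*5/2 = -(-(-10)*(-1)/3)*5/2 = -(-5*⅔)*5/2 = -(-5)*5/3 = -½*(-50/3) = 25/3 ≈ 8.3333)
U(F, k) = -7 (U(F, k) = 4*(-6) + 17 = -24 + 17 = -7)
675/U(Z, -19) = 675/(-7) = 675*(-⅐) = -675/7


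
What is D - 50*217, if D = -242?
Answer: -11092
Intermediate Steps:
D - 50*217 = -242 - 50*217 = -242 - 10850 = -11092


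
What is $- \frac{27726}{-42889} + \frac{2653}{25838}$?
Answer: $\frac{830168905}{1108165982} \approx 0.74914$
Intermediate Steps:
$- \frac{27726}{-42889} + \frac{2653}{25838} = \left(-27726\right) \left(- \frac{1}{42889}\right) + 2653 \cdot \frac{1}{25838} = \frac{27726}{42889} + \frac{2653}{25838} = \frac{830168905}{1108165982}$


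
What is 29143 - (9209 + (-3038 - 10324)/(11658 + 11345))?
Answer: 458555164/23003 ≈ 19935.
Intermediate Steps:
29143 - (9209 + (-3038 - 10324)/(11658 + 11345)) = 29143 - (9209 - 13362/23003) = 29143 - 1*211821265/23003 = 29143 - 211821265/23003 = 458555164/23003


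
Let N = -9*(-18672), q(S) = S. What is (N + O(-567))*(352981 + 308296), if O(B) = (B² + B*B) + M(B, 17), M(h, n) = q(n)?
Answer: 536324081911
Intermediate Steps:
N = 168048
M(h, n) = n
O(B) = 17 + 2*B² (O(B) = (B² + B*B) + 17 = (B² + B²) + 17 = 2*B² + 17 = 17 + 2*B²)
(N + O(-567))*(352981 + 308296) = (168048 + (17 + 2*(-567)²))*(352981 + 308296) = (168048 + (17 + 2*321489))*661277 = (168048 + (17 + 642978))*661277 = (168048 + 642995)*661277 = 811043*661277 = 536324081911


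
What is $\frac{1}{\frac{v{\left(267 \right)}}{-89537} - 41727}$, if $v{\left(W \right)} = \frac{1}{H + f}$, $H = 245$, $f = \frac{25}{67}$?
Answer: $- \frac{1471988280}{61421654959627} \approx -2.3965 \cdot 10^{-5}$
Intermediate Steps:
$f = \frac{25}{67}$ ($f = 25 \cdot \frac{1}{67} = \frac{25}{67} \approx 0.37313$)
$v{\left(W \right)} = \frac{67}{16440}$ ($v{\left(W \right)} = \frac{1}{245 + \frac{25}{67}} = \frac{1}{\frac{16440}{67}} = \frac{67}{16440}$)
$\frac{1}{\frac{v{\left(267 \right)}}{-89537} - 41727} = \frac{1}{\frac{67}{16440 \left(-89537\right)} - 41727} = \frac{1}{\frac{67}{16440} \left(- \frac{1}{89537}\right) - 41727} = \frac{1}{- \frac{67}{1471988280} - 41727} = \frac{1}{- \frac{61421654959627}{1471988280}} = - \frac{1471988280}{61421654959627}$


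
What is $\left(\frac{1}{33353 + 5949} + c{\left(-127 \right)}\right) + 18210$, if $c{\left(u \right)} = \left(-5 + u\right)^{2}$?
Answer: $\frac{1400487469}{39302} \approx 35634.0$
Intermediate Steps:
$\left(\frac{1}{33353 + 5949} + c{\left(-127 \right)}\right) + 18210 = \left(\frac{1}{33353 + 5949} + \left(-5 - 127\right)^{2}\right) + 18210 = \left(\frac{1}{39302} + \left(-132\right)^{2}\right) + 18210 = \left(\frac{1}{39302} + 17424\right) + 18210 = \frac{684798049}{39302} + 18210 = \frac{1400487469}{39302}$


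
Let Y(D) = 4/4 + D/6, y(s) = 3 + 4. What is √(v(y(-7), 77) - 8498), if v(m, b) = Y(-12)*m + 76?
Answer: I*√8429 ≈ 91.81*I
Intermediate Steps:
y(s) = 7
Y(D) = 1 + D/6 (Y(D) = 4*(¼) + D*(⅙) = 1 + D/6)
v(m, b) = 76 - m (v(m, b) = (1 + (⅙)*(-12))*m + 76 = (1 - 2)*m + 76 = -m + 76 = 76 - m)
√(v(y(-7), 77) - 8498) = √((76 - 1*7) - 8498) = √((76 - 7) - 8498) = √(69 - 8498) = √(-8429) = I*√8429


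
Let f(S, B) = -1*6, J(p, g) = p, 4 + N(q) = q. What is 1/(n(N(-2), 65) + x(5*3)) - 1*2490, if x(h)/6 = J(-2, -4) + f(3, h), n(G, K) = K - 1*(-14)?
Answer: -77189/31 ≈ -2490.0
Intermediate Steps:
N(q) = -4 + q
n(G, K) = 14 + K (n(G, K) = K + 14 = 14 + K)
f(S, B) = -6
x(h) = -48 (x(h) = 6*(-2 - 6) = 6*(-8) = -48)
1/(n(N(-2), 65) + x(5*3)) - 1*2490 = 1/((14 + 65) - 48) - 1*2490 = 1/(79 - 48) - 2490 = 1/31 - 2490 = -77189/31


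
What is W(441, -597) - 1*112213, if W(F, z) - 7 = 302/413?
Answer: -46340776/413 ≈ -1.1221e+5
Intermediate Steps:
W(F, z) = 3193/413 (W(F, z) = 7 + 302/413 = 3193/413)
W(441, -597) - 1*112213 = 3193/413 - 1*112213 = 3193/413 - 112213 = -46340776/413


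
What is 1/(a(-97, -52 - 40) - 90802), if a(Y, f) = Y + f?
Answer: -1/90991 ≈ -1.0990e-5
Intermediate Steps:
1/(a(-97, -52 - 40) - 90802) = 1/((-97 + (-52 - 40)) - 90802) = 1/((-97 - 92) - 90802) = 1/(-189 - 90802) = 1/(-90991) = -1/90991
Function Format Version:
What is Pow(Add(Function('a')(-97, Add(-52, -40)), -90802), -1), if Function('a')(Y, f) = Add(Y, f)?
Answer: Rational(-1, 90991) ≈ -1.0990e-5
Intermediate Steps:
Pow(Add(Function('a')(-97, Add(-52, -40)), -90802), -1) = Pow(Add(Add(-97, Add(-52, -40)), -90802), -1) = Pow(Add(Add(-97, -92), -90802), -1) = Pow(Add(-189, -90802), -1) = Pow(-90991, -1) = Rational(-1, 90991)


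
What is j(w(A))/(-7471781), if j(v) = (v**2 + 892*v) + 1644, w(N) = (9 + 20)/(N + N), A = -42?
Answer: -9427993/52720886736 ≈ -0.00017883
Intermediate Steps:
w(N) = 29/(2*N) (w(N) = 29/((2*N)) = 29*(1/(2*N)) = 29/(2*N))
j(v) = 1644 + v**2 + 892*v
j(w(A))/(-7471781) = (1644 + ((29/2)/(-42))**2 + 892*((29/2)/(-42)))/(-7471781) = (1644 + ((29/2)*(-1/42))**2 + 892*((29/2)*(-1/42)))*(-1/7471781) = (1644 + (-29/84)**2 + 892*(-29/84))*(-1/7471781) = (1644 + 841/7056 - 6467/21)*(-1/7471781) = (9427993/7056)*(-1/7471781) = -9427993/52720886736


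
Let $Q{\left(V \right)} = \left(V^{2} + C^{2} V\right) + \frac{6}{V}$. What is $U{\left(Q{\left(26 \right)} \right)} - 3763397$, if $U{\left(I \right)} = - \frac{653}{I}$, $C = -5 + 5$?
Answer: $- \frac{33084031516}{8791} \approx -3.7634 \cdot 10^{6}$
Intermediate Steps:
$C = 0$
$Q{\left(V \right)} = V^{2} + \frac{6}{V}$ ($Q{\left(V \right)} = \left(V^{2} + 0^{2} V\right) + \frac{6}{V} = \left(V^{2} + 0 V\right) + \frac{6}{V} = \left(V^{2} + 0\right) + \frac{6}{V} = V^{2} + \frac{6}{V}$)
$U{\left(Q{\left(26 \right)} \right)} - 3763397 = - \frac{653}{\frac{1}{26} \left(6 + 26^{3}\right)} - 3763397 = - \frac{653}{\frac{1}{26} \left(6 + 17576\right)} - 3763397 = - \frac{653}{\frac{1}{26} \cdot 17582} - 3763397 = - \frac{653}{\frac{8791}{13}} - 3763397 = \left(-653\right) \frac{13}{8791} - 3763397 = - \frac{8489}{8791} - 3763397 = - \frac{33084031516}{8791}$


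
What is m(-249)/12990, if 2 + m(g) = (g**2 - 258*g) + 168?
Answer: 126409/12990 ≈ 9.7313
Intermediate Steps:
m(g) = 166 + g**2 - 258*g (m(g) = -2 + ((g**2 - 258*g) + 168) = -2 + (168 + g**2 - 258*g) = 166 + g**2 - 258*g)
m(-249)/12990 = (166 + (-249)**2 - 258*(-249))/12990 = (166 + 62001 + 64242)*(1/12990) = 126409*(1/12990) = 126409/12990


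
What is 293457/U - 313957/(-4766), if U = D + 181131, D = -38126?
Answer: 46296036847/681561830 ≈ 67.926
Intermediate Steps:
U = 143005 (U = -38126 + 181131 = 143005)
293457/U - 313957/(-4766) = 293457/143005 - 313957/(-4766) = 293457*(1/143005) - 313957*(-1/4766) = 293457/143005 + 313957/4766 = 46296036847/681561830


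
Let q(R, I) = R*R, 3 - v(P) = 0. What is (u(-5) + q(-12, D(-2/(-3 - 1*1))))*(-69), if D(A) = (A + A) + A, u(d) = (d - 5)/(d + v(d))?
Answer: -10281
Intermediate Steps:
v(P) = 3 (v(P) = 3 - 1*0 = 3 + 0 = 3)
u(d) = (-5 + d)/(3 + d) (u(d) = (d - 5)/(d + 3) = (-5 + d)/(3 + d))
D(A) = 3*A (D(A) = 2*A + A = 3*A)
q(R, I) = R²
(u(-5) + q(-12, D(-2/(-3 - 1*1))))*(-69) = ((-5 - 5)/(3 - 5) + (-12)²)*(-69) = (-10/(-2) + 144)*(-69) = (-½*(-10) + 144)*(-69) = (5 + 144)*(-69) = 149*(-69) = -10281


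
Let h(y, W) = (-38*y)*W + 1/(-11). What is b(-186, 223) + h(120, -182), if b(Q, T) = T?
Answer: 9131572/11 ≈ 8.3014e+5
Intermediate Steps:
h(y, W) = -1/11 - 38*W*y (h(y, W) = -38*W*y - 1/11 = -1/11 - 38*W*y)
b(-186, 223) + h(120, -182) = 223 + (-1/11 - 38*(-182)*120) = 223 + (-1/11 + 829920) = 223 + 9129119/11 = 9131572/11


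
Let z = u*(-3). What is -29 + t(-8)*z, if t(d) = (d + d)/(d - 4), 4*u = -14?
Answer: -15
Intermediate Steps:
u = -7/2 (u = (1/4)*(-14) = -7/2 ≈ -3.5000)
z = 21/2 (z = -7/2*(-3) = 21/2 ≈ 10.500)
t(d) = 2*d/(-4 + d) (t(d) = (2*d)/(-4 + d) = 2*d/(-4 + d))
-29 + t(-8)*z = -29 + (2*(-8)/(-4 - 8))*(21/2) = -29 + (2*(-8)/(-12))*(21/2) = -29 + (2*(-8)*(-1/12))*(21/2) = -29 + (4/3)*(21/2) = -29 + 14 = -15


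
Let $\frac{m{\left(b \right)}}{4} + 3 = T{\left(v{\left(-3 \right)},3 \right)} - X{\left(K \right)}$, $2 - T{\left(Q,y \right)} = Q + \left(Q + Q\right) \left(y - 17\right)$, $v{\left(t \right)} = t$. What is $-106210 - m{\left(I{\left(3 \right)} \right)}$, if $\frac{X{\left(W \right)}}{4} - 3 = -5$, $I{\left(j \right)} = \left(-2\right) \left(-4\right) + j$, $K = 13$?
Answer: $-105914$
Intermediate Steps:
$I{\left(j \right)} = 8 + j$
$T{\left(Q,y \right)} = 2 - Q - 2 Q \left(-17 + y\right)$ ($T{\left(Q,y \right)} = 2 - \left(Q + \left(Q + Q\right) \left(y - 17\right)\right) = 2 - \left(Q + 2 Q \left(-17 + y\right)\right) = 2 - Q - 2 Q \left(-17 + y\right)$)
$X{\left(W \right)} = -8$ ($X{\left(W \right)} = 12 + 4 \left(-5\right) = 12 - 20 = -8$)
$m{\left(b \right)} = -296$ ($m{\left(b \right)} = -12 + 4 \left(\left(2 + 33 \left(-3\right) - \left(-6\right) 3\right) - -8\right) = -12 + 4 \left(\left(2 - 99 + 18\right) + 8\right) = -12 + 4 \left(-79 + 8\right) = -12 + 4 \left(-71\right) = -12 - 284 = -296$)
$-106210 - m{\left(I{\left(3 \right)} \right)} = -106210 - -296 = -106210 + 296 = -105914$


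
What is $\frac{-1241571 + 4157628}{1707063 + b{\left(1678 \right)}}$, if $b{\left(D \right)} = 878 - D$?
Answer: $\frac{2916057}{1706263} \approx 1.709$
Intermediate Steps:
$\frac{-1241571 + 4157628}{1707063 + b{\left(1678 \right)}} = \frac{-1241571 + 4157628}{1707063 + \left(878 - 1678\right)} = \frac{2916057}{1707063 + \left(878 - 1678\right)} = \frac{2916057}{1707063 - 800} = \frac{2916057}{1706263}$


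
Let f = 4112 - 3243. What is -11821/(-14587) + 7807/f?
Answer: 124153158/12676103 ≈ 9.7943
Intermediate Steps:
f = 869
-11821/(-14587) + 7807/f = -11821/(-14587) + 7807/869 = -11821*(-1/14587) + 7807*(1/869) = 11821/14587 + 7807/869 = 124153158/12676103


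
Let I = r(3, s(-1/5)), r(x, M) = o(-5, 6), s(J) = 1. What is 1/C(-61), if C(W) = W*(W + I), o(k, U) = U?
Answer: 1/3355 ≈ 0.00029806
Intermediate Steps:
r(x, M) = 6
I = 6
C(W) = W*(6 + W) (C(W) = W*(W + 6) = W*(6 + W))
1/C(-61) = 1/(-61*(6 - 61)) = 1/(-61*(-55)) = 1/3355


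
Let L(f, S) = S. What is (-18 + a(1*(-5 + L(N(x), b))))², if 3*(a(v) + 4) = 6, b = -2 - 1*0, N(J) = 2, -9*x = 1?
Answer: 400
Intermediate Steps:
x = -⅑ (x = -⅑*1 = -⅑ ≈ -0.11111)
b = -2 (b = -2 + 0 = -2)
a(v) = -2 (a(v) = -4 + (⅓)*6 = -4 + 2 = -2)
(-18 + a(1*(-5 + L(N(x), b))))² = (-18 - 2)² = (-20)² = 400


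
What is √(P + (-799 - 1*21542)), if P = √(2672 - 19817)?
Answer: √(-22341 + 3*I*√1905) ≈ 0.438 + 149.47*I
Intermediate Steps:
P = 3*I*√1905 (P = √(-17145) = 3*I*√1905 ≈ 130.94*I)
√(P + (-799 - 1*21542)) = √(3*I*√1905 + (-799 - 1*21542)) = √(3*I*√1905 + (-799 - 21542)) = √(3*I*√1905 - 22341) = √(-22341 + 3*I*√1905)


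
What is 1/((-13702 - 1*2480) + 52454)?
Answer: 1/36272 ≈ 2.7569e-5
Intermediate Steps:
1/((-13702 - 1*2480) + 52454) = 1/((-13702 - 2480) + 52454) = 1/(-16182 + 52454) = 1/36272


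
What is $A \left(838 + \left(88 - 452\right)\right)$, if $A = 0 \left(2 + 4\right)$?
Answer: $0$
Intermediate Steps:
$A = 0$ ($A = 0 \cdot 6 = 0$)
$A \left(838 + \left(88 - 452\right)\right) = 0 \left(838 + \left(88 - 452\right)\right) = 0 \left(838 - 364\right) = 0 \cdot 474 = 0$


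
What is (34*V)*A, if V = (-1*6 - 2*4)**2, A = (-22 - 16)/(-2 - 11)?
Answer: 253232/13 ≈ 19479.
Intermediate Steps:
A = 38/13 (A = -38/(-13) = -38*(-1/13) = 38/13 ≈ 2.9231)
V = 196 (V = (-6 - 8)**2 = (-14)**2 = 196)
(34*V)*A = (34*196)*(38/13) = 6664*(38/13) = 253232/13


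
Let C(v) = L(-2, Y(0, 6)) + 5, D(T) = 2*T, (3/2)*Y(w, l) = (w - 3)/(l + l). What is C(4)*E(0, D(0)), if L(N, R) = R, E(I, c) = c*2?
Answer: 0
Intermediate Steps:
Y(w, l) = (-3 + w)/(3*l) (Y(w, l) = 2*((w - 3)/(l + l))/3 = 2*((-3 + w)/((2*l)))/3 = 2*((-3 + w)*(1/(2*l)))/3 = 2*((-3 + w)/(2*l))/3 = (-3 + w)/(3*l))
E(I, c) = 2*c
C(v) = 29/6 (C(v) = (1/3)*(-3 + 0)/6 + 5 = (1/3)*(1/6)*(-3) + 5 = -1/6 + 5 = 29/6)
C(4)*E(0, D(0)) = 29*(2*(2*0))/6 = 29*(2*0)/6 = (29/6)*0 = 0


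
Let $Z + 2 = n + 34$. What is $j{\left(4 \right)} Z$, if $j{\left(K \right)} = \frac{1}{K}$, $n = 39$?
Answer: $\frac{71}{4} \approx 17.75$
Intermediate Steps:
$Z = 71$ ($Z = -2 + \left(39 + 34\right) = -2 + 73 = 71$)
$j{\left(4 \right)} Z = \frac{1}{4} \cdot 71 = \frac{71}{4}$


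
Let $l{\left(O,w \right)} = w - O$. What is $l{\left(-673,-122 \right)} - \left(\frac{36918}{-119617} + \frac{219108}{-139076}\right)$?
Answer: $\frac{2299424735974}{4158963473} \approx 552.88$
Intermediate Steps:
$l{\left(-673,-122 \right)} - \left(\frac{36918}{-119617} + \frac{219108}{-139076}\right) = \left(-122 - -673\right) - \left(\frac{36918}{-119617} + \frac{219108}{-139076}\right) = \left(-122 + 673\right) - \left(36918 \left(- \frac{1}{119617}\right) + 219108 \left(- \frac{1}{139076}\right)\right) = 551 - \left(- \frac{36918}{119617} - \frac{54777}{34769}\right) = 551 - - \frac{7835862351}{4158963473} = 551 + \frac{7835862351}{4158963473} = \frac{2299424735974}{4158963473}$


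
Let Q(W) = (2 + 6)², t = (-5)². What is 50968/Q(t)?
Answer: 6371/8 ≈ 796.38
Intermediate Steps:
t = 25
Q(W) = 64 (Q(W) = 8² = 64)
50968/Q(t) = 50968/64 = 50968*(1/64) = 6371/8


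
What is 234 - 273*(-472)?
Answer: 129090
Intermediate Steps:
234 - 273*(-472) = 234 + 128856 = 129090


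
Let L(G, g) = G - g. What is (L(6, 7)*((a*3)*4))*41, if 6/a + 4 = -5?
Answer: 328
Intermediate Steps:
a = -⅔ (a = 6/(-4 - 5) = 6/(-9) = 6*(-⅑) = -⅔ ≈ -0.66667)
(L(6, 7)*((a*3)*4))*41 = ((6 - 1*7)*(-⅔*3*4))*41 = ((6 - 7)*(-2*4))*41 = -1*(-8)*41 = 8*41 = 328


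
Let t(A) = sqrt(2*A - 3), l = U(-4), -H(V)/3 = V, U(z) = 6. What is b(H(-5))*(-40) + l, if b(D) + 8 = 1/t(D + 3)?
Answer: 326 - 40*sqrt(33)/33 ≈ 319.04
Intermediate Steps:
H(V) = -3*V
l = 6
t(A) = sqrt(-3 + 2*A)
b(D) = -8 + 1/sqrt(3 + 2*D) (b(D) = -8 + 1/(sqrt(-3 + 2*(D + 3))) = -8 + 1/(sqrt(-3 + 2*(3 + D))) = -8 + 1/(sqrt(-3 + (6 + 2*D))) = -8 + 1/(sqrt(3 + 2*D)) = -8 + 1/sqrt(3 + 2*D))
b(H(-5))*(-40) + l = (-8 + 1/sqrt(3 + 2*(-3*(-5))))*(-40) + 6 = (-8 + 1/sqrt(3 + 2*15))*(-40) + 6 = (-8 + 1/sqrt(3 + 30))*(-40) + 6 = (-8 + 1/sqrt(33))*(-40) + 6 = (-8 + sqrt(33)/33)*(-40) + 6 = (320 - 40*sqrt(33)/33) + 6 = 326 - 40*sqrt(33)/33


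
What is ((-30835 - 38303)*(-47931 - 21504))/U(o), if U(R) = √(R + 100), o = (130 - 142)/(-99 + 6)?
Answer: 2400298515*√6014/388 ≈ 4.7975e+8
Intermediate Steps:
o = 4/31 (o = -12/(-93) = -12*(-1/93) = 4/31 ≈ 0.12903)
U(R) = √(100 + R)
((-30835 - 38303)*(-47931 - 21504))/U(o) = ((-30835 - 38303)*(-47931 - 21504))/(√(100 + 4/31)) = (-69138*(-69435))/(√(3104/31)) = 4800597030/((4*√6014/31)) = 4800597030*(√6014/776) = 2400298515*√6014/388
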